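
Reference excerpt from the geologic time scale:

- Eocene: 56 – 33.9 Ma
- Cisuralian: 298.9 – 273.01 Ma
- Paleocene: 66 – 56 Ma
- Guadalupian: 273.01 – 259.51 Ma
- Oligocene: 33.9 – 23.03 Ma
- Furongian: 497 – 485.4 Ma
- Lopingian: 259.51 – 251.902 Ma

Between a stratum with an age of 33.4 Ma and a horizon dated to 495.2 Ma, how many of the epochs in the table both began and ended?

The older date is 495.2 Ma and the younger is 33.4 Ma.
Epochs with start < 495.2 and end > 33.4 Ma: Cisuralian (298.9–273.01), Guadalupian (273.01–259.51), Lopingian (259.51–251.902), Paleocene (66–56), Eocene (56–33.9).
That is 5 complete epochs.

5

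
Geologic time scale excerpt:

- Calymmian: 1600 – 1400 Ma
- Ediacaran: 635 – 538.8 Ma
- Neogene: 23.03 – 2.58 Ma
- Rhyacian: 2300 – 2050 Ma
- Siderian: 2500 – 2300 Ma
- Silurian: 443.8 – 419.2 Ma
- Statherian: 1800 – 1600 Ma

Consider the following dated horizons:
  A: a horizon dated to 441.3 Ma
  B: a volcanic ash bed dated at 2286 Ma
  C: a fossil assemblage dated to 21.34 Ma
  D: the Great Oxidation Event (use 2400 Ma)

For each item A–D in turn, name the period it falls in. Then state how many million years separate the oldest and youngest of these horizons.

Match each age against the start–end ranges in the excerpt: A = 441.3 Ma → Silurian (443.8–419.2); B = 2286 Ma → Rhyacian (2300–2050); C = 21.34 Ma → Neogene (23.03–2.58); D = 2400 Ma → Siderian (2500–2300).
The largest age is 2400 Ma and the smallest is 21.34 Ma; their difference is 2378.66 Myr.

A — Silurian; B — Rhyacian; C — Neogene; D — Siderian; span 2378.66 million years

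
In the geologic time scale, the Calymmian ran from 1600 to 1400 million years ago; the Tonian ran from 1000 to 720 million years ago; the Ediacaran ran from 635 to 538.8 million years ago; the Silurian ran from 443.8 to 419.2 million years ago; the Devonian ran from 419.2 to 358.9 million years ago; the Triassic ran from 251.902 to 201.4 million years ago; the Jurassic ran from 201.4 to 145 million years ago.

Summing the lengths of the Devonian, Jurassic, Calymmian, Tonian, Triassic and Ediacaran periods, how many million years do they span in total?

Each duration: Devonian = 60.3; Jurassic = 56.4; Calymmian = 200; Tonian = 280; Triassic = 50.502; Ediacaran = 96.2.
Sum: 60.3 + 56.4 + 200 + 280 + 50.502 + 96.2 = 743.402 Myr.

743.402 million years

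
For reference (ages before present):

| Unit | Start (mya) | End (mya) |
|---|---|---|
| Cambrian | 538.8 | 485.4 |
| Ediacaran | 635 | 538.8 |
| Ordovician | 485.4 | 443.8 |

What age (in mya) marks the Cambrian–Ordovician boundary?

The Cambrian ends and the Ordovician begins at 485.4 mya.

485.4 mya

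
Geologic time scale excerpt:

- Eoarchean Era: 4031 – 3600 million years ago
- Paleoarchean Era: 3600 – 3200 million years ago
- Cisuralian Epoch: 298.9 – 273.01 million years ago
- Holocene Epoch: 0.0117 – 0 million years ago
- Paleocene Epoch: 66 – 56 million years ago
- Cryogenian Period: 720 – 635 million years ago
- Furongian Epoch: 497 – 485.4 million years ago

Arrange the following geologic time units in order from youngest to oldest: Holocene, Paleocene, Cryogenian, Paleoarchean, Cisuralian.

Read off each span (Ma): Holocene 0.0117–0; Paleocene 66–56; Cryogenian 720–635; Paleoarchean 3600–3200; Cisuralian 298.9–273.01.
Larger Ma is older, so oldest→youngest is Paleoarchean, Cryogenian, Cisuralian, Paleocene, Holocene; reverse it for youngest→oldest.

Holocene → Paleocene → Cisuralian → Cryogenian → Paleoarchean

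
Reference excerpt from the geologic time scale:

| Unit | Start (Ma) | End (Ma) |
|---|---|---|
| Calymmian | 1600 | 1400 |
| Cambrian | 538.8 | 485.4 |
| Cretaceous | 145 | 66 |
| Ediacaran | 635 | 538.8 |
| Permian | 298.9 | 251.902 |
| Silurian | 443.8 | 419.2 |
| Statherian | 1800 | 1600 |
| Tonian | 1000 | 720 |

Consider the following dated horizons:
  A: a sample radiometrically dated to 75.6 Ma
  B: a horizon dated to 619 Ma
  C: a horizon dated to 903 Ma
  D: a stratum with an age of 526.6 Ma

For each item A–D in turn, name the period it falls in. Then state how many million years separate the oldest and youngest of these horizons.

A: 75.6 Ma lies in 145–66 Ma, so Cretaceous.
B: 619 Ma lies in 635–538.8 Ma, so Ediacaran.
C: 903 Ma lies in 1000–720 Ma, so Tonian.
D: 526.6 Ma lies in 538.8–485.4 Ma, so Cambrian.
Oldest = 903 Ma, youngest = 75.6 Ma → span 827.4 Myr.

A — Cretaceous; B — Ediacaran; C — Tonian; D — Cambrian; span 827.4 million years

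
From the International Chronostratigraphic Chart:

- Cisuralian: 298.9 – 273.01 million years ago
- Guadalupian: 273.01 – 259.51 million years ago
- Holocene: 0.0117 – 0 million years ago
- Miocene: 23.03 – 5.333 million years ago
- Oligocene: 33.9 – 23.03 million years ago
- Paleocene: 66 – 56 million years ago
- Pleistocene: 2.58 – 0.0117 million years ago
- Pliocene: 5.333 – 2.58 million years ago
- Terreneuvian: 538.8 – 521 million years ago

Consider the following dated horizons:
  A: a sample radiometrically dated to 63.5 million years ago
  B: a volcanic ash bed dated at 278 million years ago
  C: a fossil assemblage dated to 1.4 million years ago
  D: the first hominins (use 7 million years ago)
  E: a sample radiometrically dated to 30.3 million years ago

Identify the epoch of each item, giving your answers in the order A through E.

A: 63.5 Ma lies in 66–56 Ma, so Paleocene.
B: 278 Ma lies in 298.9–273.01 Ma, so Cisuralian.
C: 1.4 Ma lies in 2.58–0.0117 Ma, so Pleistocene.
D: 7 Ma lies in 23.03–5.333 Ma, so Miocene.
E: 30.3 Ma lies in 33.9–23.03 Ma, so Oligocene.

A — Paleocene; B — Cisuralian; C — Pleistocene; D — Miocene; E — Oligocene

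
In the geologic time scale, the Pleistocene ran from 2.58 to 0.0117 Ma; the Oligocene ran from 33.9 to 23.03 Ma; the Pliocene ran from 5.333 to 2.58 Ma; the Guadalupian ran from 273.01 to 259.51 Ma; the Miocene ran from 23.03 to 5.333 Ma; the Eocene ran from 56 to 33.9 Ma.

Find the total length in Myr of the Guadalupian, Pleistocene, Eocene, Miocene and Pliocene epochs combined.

Each duration: Guadalupian = 13.5; Pleistocene = 2.5683; Eocene = 22.1; Miocene = 17.697; Pliocene = 2.753.
Sum: 13.5 + 2.5683 + 22.1 + 17.697 + 2.753 = 58.6183 Myr.

58.6183 million years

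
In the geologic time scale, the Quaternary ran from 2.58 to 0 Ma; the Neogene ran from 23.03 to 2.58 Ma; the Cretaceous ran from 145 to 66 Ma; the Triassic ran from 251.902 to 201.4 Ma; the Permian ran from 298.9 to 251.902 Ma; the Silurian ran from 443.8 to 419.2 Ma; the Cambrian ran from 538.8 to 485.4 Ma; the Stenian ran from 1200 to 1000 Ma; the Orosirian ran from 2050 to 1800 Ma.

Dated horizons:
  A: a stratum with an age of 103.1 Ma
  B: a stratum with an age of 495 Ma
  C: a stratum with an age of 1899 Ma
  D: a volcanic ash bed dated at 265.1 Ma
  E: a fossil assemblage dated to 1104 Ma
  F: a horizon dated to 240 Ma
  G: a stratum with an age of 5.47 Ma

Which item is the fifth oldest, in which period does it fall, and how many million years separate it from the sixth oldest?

Sorted oldest-first by Ma: C (1899), E (1104), B (495), D (265.1), F (240), A (103.1), G (5.47).
The fifth oldest is F at 240 Ma, which lies in 251.902–201.4 Ma: the Triassic.
The sixth oldest is A at 103.1 Ma; separation = |240 − 103.1| = 136.9 Myr.

F, in the Triassic; 136.9 million years to A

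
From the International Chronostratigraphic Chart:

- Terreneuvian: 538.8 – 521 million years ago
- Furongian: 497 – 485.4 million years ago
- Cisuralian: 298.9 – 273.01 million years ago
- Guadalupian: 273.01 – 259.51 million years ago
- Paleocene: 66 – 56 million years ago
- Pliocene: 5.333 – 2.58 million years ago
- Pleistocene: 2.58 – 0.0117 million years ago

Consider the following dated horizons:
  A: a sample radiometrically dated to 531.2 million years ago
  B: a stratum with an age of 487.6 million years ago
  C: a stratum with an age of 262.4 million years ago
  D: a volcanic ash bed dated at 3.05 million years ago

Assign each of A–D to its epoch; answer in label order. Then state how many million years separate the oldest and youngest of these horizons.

Match each age against the start–end ranges in the excerpt: A = 531.2 Ma → Terreneuvian (538.8–521); B = 487.6 Ma → Furongian (497–485.4); C = 262.4 Ma → Guadalupian (273.01–259.51); D = 3.05 Ma → Pliocene (5.333–2.58).
The largest age is 531.2 Ma and the smallest is 3.05 Ma; their difference is 528.15 Myr.

A — Terreneuvian; B — Furongian; C — Guadalupian; D — Pliocene; span 528.15 million years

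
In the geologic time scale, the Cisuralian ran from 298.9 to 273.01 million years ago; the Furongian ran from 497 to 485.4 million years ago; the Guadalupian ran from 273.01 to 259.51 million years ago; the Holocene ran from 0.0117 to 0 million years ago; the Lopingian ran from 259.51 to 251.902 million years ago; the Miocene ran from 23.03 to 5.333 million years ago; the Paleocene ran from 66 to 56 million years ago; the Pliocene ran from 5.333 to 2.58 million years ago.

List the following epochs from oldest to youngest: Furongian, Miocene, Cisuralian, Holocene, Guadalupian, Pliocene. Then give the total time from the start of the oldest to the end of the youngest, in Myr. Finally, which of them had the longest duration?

Furongian → Cisuralian → Guadalupian → Miocene → Pliocene → Holocene; total span 497 Myr; longest is Cisuralian

Start ages (Ma): Furongian 497, Cisuralian 298.9, Guadalupian 273.01, Miocene 23.03, Pliocene 5.333, Holocene 0.0117.
Ordered oldest to youngest: Furongian, Cisuralian, Guadalupian, Miocene, Pliocene, Holocene.
Span = 497 − 0 = 497 Myr.
Durations: Miocene 17.697, Holocene 0.0117, Furongian 11.6, Guadalupian 13.5, Cisuralian 25.89, Pliocene 2.753 → longest is Cisuralian (25.89 Myr).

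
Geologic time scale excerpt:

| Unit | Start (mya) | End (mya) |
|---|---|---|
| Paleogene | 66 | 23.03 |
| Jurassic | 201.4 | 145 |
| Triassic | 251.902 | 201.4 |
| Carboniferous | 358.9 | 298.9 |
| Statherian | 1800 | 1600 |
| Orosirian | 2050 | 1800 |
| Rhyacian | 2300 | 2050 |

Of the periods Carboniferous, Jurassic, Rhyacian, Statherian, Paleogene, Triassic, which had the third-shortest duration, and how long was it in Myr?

Jurassic, 56.4 million years

Start − end for each: Carboniferous 358.9 − 298.9 = 60; Jurassic 201.4 − 145 = 56.4; Rhyacian 2300 − 2050 = 250; Statherian 1800 − 1600 = 200; Paleogene 66 − 23.03 = 42.97; Triassic 251.902 − 201.4 = 50.502.
Ranking these from shortest: Paleogene < Triassic < Jurassic < Carboniferous < Statherian < Rhyacian.
Position 3 in that ranking is Jurassic, which lasted 56.4 Myr.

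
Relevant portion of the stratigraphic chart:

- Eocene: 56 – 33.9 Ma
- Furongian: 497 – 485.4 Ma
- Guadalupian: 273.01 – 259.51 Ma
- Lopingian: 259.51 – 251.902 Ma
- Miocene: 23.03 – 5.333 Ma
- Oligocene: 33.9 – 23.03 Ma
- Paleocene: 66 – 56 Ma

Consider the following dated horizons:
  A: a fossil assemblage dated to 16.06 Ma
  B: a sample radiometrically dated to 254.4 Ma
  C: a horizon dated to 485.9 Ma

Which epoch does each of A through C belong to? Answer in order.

Match each age against the start–end ranges in the excerpt: A = 16.06 Ma → Miocene (23.03–5.333); B = 254.4 Ma → Lopingian (259.51–251.902); C = 485.9 Ma → Furongian (497–485.4).

A — Miocene; B — Lopingian; C — Furongian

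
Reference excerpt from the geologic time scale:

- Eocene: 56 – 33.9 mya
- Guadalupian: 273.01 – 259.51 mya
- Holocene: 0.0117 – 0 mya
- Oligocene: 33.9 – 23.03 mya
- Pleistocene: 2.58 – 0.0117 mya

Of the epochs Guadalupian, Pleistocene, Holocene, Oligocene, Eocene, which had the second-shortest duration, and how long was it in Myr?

Pleistocene, 2.5683 million years

Durations: Guadalupian 13.5; Pleistocene 2.5683; Holocene 0.0117; Oligocene 10.87; Eocene 22.1 Myr.
Sorted shortest-first: Holocene (0.0117), Pleistocene (2.5683), Oligocene (10.87), Guadalupian (13.5), Eocene (22.1).
The second shortest is Pleistocene at 2.5683 Myr.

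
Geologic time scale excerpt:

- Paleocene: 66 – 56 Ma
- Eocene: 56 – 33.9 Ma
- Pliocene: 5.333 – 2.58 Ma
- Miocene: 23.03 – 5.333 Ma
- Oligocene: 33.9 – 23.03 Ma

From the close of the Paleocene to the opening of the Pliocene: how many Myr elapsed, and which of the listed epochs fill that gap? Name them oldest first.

50.667 million years; Eocene, Oligocene, Miocene

End of Paleocene = 56 Ma; start of Pliocene = 5.333 Ma.
Gap = 56 − 5.333 = 50.667 Myr.
Epochs wholly inside 56–5.333 Ma: Eocene (56–33.9), Oligocene (33.9–23.03), Miocene (23.03–5.333).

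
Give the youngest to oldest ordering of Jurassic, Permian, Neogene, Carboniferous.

Era membership (oldest first within each) — Paleozoic: Carboniferous, Permian; Mesozoic: Jurassic; Cenozoic: Neogene. Paleozoic precedes Mesozoic, which precedes Cenozoic. Concatenating the groups in that era order and then reversing gives youngest to oldest.

Neogene → Jurassic → Permian → Carboniferous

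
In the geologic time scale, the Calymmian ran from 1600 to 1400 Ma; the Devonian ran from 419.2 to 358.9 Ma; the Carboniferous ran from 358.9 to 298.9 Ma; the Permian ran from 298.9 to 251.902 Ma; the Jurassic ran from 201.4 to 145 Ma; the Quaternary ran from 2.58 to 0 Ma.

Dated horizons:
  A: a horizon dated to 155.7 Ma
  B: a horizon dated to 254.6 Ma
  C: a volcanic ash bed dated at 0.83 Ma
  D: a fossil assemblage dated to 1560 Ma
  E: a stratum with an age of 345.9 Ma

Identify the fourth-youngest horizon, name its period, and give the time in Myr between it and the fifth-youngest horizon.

Sorted youngest-first by Ma: C (0.83), A (155.7), B (254.6), E (345.9), D (1560).
The fourth youngest is E at 345.9 Ma, which lies in 358.9–298.9 Ma: the Carboniferous.
The fifth youngest is D at 1560 Ma; separation = |345.9 − 1560| = 1214.1 Myr.

E, in the Carboniferous; 1214.1 million years to D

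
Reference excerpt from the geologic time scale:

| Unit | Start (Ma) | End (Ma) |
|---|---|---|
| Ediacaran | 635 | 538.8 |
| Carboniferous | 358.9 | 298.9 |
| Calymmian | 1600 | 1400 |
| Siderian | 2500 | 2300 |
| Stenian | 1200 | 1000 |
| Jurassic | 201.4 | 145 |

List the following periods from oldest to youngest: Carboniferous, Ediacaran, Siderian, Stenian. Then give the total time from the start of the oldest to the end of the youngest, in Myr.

Siderian, Stenian, Ediacaran, Carboniferous; total span 2201.1 Myr

Start ages (Ma): Siderian 2500, Stenian 1200, Ediacaran 635, Carboniferous 358.9.
Ordered oldest to youngest: Siderian, Stenian, Ediacaran, Carboniferous.
Span = 2500 − 298.9 = 2201.1 Myr.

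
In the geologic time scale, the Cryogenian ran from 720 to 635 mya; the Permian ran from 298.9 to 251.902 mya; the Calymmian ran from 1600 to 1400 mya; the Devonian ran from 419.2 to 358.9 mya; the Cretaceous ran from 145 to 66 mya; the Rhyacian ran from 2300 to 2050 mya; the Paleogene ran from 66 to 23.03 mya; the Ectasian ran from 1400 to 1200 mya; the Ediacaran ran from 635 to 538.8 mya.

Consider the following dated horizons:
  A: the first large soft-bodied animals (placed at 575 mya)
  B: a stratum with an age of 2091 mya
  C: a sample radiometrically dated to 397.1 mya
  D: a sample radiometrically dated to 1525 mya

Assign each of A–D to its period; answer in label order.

A: 575 Ma lies in 635–538.8 Ma, so Ediacaran.
B: 2091 Ma lies in 2300–2050 Ma, so Rhyacian.
C: 397.1 Ma lies in 419.2–358.9 Ma, so Devonian.
D: 1525 Ma lies in 1600–1400 Ma, so Calymmian.

A — Ediacaran; B — Rhyacian; C — Devonian; D — Calymmian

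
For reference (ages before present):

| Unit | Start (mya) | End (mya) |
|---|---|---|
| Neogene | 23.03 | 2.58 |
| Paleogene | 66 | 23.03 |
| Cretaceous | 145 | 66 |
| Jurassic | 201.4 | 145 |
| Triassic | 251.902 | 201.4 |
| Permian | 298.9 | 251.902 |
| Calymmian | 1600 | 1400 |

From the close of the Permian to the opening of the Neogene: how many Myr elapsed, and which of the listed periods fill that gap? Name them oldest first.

The Permian closes at 251.902 Ma and the Neogene opens at 23.03 Ma, so the interval is 251.902 − 23.03 = 228.872 Myr.
A period fits inside if it starts at or after 251.902 Ma and ends at or before 23.03 Ma; oldest first that gives Triassic, Jurassic, Cretaceous, Paleogene.

228.872 million years; Triassic, Jurassic, Cretaceous, Paleogene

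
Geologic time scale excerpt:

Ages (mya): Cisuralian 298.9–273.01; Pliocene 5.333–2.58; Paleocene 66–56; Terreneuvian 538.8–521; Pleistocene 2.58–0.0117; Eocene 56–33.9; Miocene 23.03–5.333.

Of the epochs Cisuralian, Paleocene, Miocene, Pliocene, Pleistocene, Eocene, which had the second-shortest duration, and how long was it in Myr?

Pliocene, 2.753 million years

Durations: Cisuralian 25.89; Paleocene 10; Miocene 17.697; Pliocene 2.753; Pleistocene 2.5683; Eocene 22.1 Myr.
Sorted shortest-first: Pleistocene (2.5683), Pliocene (2.753), Paleocene (10), Miocene (17.697), Eocene (22.1), Cisuralian (25.89).
The second shortest is Pliocene at 2.753 Myr.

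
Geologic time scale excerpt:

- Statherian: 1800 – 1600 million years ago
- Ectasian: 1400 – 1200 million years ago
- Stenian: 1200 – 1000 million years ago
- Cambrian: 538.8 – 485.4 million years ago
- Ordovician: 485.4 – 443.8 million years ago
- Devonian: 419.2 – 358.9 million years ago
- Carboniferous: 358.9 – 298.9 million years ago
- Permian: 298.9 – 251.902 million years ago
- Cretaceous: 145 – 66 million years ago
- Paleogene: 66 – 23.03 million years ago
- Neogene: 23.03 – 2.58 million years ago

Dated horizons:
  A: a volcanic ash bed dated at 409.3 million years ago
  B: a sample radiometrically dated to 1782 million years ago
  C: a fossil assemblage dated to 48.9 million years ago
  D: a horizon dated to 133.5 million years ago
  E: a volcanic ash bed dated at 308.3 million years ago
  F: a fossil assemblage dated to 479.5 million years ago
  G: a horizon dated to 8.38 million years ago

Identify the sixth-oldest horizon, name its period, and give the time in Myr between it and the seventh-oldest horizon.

C, in the Paleogene; 40.52 million years to G

Sorted oldest-first by Ma: B (1782), F (479.5), A (409.3), E (308.3), D (133.5), C (48.9), G (8.38).
The sixth oldest is C at 48.9 Ma, which lies in 66–23.03 Ma: the Paleogene.
The seventh oldest is G at 8.38 Ma; separation = |48.9 − 8.38| = 40.52 Myr.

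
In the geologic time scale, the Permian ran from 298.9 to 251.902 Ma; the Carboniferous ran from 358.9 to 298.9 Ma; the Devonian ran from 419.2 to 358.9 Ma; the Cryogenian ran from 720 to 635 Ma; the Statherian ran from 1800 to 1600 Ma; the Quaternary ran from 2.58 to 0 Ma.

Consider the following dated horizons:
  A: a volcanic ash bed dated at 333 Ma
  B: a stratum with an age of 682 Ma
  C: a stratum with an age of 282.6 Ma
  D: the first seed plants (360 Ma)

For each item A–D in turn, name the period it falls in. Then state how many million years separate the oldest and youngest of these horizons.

A — Carboniferous; B — Cryogenian; C — Permian; D — Devonian; span 399.4 million years

Match each age against the start–end ranges in the excerpt: A = 333 Ma → Carboniferous (358.9–298.9); B = 682 Ma → Cryogenian (720–635); C = 282.6 Ma → Permian (298.9–251.902); D = 360 Ma → Devonian (419.2–358.9).
The largest age is 682 Ma and the smallest is 282.6 Ma; their difference is 399.4 Myr.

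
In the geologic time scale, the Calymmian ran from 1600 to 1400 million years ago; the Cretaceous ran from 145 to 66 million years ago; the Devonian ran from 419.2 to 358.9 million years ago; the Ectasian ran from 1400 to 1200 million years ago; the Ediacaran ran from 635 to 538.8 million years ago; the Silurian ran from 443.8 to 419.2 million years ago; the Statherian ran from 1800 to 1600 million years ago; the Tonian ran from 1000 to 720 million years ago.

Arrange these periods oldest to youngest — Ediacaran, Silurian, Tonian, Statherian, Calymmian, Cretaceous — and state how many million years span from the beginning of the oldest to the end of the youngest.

Statherian → Calymmian → Tonian → Ediacaran → Silurian → Cretaceous; total span 1734 Myr

From the excerpt: Ediacaran 635–538.8; Silurian 443.8–419.2; Tonian 1000–720; Statherian 1800–1600; Calymmian 1600–1400; Cretaceous 145–66 (Ma).
Larger Ma is earlier, so the oldest is Statherian and the youngest is Cretaceous; oldest to youngest: Statherian, Calymmian, Tonian, Ediacaran, Silurian, Cretaceous.
Oldest start 1800 minus youngest end 66 gives 1734 Myr overall.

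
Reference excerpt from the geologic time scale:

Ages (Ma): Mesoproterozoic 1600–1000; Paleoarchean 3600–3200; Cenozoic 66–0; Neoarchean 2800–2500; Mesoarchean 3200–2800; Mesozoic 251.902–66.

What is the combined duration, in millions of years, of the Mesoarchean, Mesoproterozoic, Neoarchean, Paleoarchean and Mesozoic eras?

Each duration: Mesoarchean = 400; Mesoproterozoic = 600; Neoarchean = 300; Paleoarchean = 400; Mesozoic = 185.902.
Sum: 400 + 600 + 300 + 400 + 185.902 = 1885.902 Myr.

1885.902 million years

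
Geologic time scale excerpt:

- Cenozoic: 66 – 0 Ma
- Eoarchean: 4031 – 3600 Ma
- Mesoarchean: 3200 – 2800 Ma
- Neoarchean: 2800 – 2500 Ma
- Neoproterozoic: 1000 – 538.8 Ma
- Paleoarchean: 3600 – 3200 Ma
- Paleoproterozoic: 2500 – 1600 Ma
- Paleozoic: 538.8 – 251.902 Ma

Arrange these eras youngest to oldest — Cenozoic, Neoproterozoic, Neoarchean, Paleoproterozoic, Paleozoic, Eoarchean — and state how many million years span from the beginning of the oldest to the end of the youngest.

Cenozoic, Paleozoic, Neoproterozoic, Paleoproterozoic, Neoarchean, Eoarchean; total span 4031 Myr

Start ages (Ma): Eoarchean 4031, Neoarchean 2800, Paleoproterozoic 2500, Neoproterozoic 1000, Paleozoic 538.8, Cenozoic 66.
Ordered youngest to oldest: Cenozoic, Paleozoic, Neoproterozoic, Paleoproterozoic, Neoarchean, Eoarchean.
Span = 4031 − 0 = 4031 Myr.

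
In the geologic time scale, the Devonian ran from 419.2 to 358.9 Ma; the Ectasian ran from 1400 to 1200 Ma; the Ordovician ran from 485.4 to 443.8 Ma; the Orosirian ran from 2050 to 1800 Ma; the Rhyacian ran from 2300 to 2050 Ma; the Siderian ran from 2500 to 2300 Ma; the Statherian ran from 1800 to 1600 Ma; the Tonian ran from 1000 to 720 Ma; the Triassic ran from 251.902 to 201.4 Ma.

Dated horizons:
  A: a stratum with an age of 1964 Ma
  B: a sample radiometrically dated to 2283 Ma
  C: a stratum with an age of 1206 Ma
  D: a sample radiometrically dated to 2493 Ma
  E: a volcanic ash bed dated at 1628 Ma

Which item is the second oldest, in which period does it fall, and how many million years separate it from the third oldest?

B, in the Rhyacian; 319 million years to A

Sorted oldest-first by Ma: D (2493), B (2283), A (1964), E (1628), C (1206).
The second oldest is B at 2283 Ma, which lies in 2300–2050 Ma: the Rhyacian.
The third oldest is A at 1964 Ma; separation = |2283 − 1964| = 319 Myr.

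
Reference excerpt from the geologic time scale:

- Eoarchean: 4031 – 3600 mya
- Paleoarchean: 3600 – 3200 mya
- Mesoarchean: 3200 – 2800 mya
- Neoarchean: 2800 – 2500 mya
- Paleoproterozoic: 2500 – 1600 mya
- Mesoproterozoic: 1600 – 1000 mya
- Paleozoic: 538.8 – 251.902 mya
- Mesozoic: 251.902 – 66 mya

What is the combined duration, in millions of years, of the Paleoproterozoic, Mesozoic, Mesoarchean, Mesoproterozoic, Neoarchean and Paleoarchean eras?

Duration is start − end for each: (2500 − 1600) + (251.902 − 66) + (3200 − 2800) + (1600 − 1000) + (2800 − 2500) + (3600 − 3200).
That is 900 + 185.902 + 400 + 600 + 300 + 400, which totals 2785.902 million years.

2785.902 million years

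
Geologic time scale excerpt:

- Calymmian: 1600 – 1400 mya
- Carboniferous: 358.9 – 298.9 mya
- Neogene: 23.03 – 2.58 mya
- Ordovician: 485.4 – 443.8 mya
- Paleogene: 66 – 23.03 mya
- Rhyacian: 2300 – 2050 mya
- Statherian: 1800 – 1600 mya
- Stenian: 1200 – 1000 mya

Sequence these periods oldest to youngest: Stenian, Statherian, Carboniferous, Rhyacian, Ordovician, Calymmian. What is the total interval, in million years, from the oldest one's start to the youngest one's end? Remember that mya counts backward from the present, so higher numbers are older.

Start ages (Ma): Rhyacian 2300, Statherian 1800, Calymmian 1600, Stenian 1200, Ordovician 485.4, Carboniferous 358.9.
Ordered oldest to youngest: Rhyacian, Statherian, Calymmian, Stenian, Ordovician, Carboniferous.
Span = 2300 − 298.9 = 2001.1 Myr.

Rhyacian → Statherian → Calymmian → Stenian → Ordovician → Carboniferous; total span 2001.1 Myr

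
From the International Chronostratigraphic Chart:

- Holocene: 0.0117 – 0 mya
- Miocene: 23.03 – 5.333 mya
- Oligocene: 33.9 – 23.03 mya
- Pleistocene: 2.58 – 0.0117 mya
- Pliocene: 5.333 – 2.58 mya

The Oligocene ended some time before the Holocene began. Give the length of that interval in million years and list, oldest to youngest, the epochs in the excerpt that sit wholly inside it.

23.0183 million years; Miocene, Pliocene, Pleistocene

End of Oligocene = 23.03 Ma; start of Holocene = 0.0117 Ma.
Gap = 23.03 − 0.0117 = 23.0183 Myr.
Epochs wholly inside 23.03–0.0117 Ma: Miocene (23.03–5.333), Pliocene (5.333–2.58), Pleistocene (2.58–0.0117).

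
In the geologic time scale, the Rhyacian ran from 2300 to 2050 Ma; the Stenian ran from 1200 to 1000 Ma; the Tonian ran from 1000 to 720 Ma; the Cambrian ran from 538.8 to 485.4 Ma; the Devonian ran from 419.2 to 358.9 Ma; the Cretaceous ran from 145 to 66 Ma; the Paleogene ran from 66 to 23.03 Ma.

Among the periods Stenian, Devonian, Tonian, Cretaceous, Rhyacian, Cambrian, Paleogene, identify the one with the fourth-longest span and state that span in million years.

Durations: Stenian 200; Devonian 60.3; Tonian 280; Cretaceous 79; Rhyacian 250; Cambrian 53.4; Paleogene 42.97 Myr.
Sorted longest-first: Tonian (280), Rhyacian (250), Stenian (200), Cretaceous (79), Devonian (60.3), Cambrian (53.4), Paleogene (42.97).
The fourth longest is Cretaceous at 79 Myr.

Cretaceous, 79 million years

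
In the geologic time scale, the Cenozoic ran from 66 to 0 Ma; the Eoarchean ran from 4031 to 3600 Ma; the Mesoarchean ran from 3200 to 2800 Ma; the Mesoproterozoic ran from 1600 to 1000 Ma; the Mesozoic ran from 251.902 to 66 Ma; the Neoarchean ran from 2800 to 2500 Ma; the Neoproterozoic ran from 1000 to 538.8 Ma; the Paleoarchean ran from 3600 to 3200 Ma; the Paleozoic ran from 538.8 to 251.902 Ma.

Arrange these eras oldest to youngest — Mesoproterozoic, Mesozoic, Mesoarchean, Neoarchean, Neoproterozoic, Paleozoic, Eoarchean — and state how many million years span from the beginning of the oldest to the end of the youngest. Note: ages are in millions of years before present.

From the excerpt: Mesoproterozoic 1600–1000; Mesozoic 251.902–66; Mesoarchean 3200–2800; Neoarchean 2800–2500; Neoproterozoic 1000–538.8; Paleozoic 538.8–251.902; Eoarchean 4031–3600 (Ma).
Larger Ma is earlier, so the oldest is Eoarchean and the youngest is Mesozoic; oldest to youngest: Eoarchean, Mesoarchean, Neoarchean, Mesoproterozoic, Neoproterozoic, Paleozoic, Mesozoic.
Oldest start 4031 minus youngest end 66 gives 3965 Myr overall.

Eoarchean → Mesoarchean → Neoarchean → Mesoproterozoic → Neoproterozoic → Paleozoic → Mesozoic; total span 3965 Myr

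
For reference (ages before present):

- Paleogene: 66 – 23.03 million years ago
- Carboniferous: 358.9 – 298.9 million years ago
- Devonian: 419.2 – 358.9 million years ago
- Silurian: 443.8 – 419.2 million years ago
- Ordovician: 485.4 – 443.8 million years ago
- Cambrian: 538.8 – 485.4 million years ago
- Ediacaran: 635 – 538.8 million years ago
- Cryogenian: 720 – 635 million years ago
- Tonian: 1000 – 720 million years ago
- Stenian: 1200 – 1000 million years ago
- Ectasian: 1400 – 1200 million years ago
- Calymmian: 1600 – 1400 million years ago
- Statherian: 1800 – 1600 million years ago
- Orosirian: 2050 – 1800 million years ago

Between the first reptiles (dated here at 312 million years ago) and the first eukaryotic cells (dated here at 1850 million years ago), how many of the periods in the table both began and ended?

1850 Ma sits inside the Orosirian (2050–1800) and 312 Ma inside the Carboniferous (358.9–298.9); neither of those is wholly between the two dates.
The listed periods lying completely between them are Statherian, Calymmian, Ectasian, Stenian, Tonian, Cryogenian, Ediacaran, Cambrian, Ordovician, Silurian, Devonian — 11 in all.

11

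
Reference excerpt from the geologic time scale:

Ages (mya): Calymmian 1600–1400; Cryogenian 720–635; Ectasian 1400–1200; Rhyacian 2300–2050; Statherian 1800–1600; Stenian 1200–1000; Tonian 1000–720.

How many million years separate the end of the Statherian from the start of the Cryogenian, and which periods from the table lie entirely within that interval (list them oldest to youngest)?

End of Statherian = 1600 Ma; start of Cryogenian = 720 Ma.
Gap = 1600 − 720 = 880 Myr.
Periods wholly inside 1600–720 Ma: Calymmian (1600–1400), Ectasian (1400–1200), Stenian (1200–1000), Tonian (1000–720).

880 million years; Calymmian, Ectasian, Stenian, Tonian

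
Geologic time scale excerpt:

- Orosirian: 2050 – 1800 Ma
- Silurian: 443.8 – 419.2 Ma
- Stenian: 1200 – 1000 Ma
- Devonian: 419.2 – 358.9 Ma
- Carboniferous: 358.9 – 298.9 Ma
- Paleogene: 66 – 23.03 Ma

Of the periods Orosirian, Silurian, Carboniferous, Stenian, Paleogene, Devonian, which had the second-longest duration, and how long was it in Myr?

Stenian, 200 million years

Durations: Orosirian 250; Silurian 24.6; Carboniferous 60; Stenian 200; Paleogene 42.97; Devonian 60.3 Myr.
Sorted longest-first: Orosirian (250), Stenian (200), Devonian (60.3), Carboniferous (60), Paleogene (42.97), Silurian (24.6).
The second longest is Stenian at 200 Myr.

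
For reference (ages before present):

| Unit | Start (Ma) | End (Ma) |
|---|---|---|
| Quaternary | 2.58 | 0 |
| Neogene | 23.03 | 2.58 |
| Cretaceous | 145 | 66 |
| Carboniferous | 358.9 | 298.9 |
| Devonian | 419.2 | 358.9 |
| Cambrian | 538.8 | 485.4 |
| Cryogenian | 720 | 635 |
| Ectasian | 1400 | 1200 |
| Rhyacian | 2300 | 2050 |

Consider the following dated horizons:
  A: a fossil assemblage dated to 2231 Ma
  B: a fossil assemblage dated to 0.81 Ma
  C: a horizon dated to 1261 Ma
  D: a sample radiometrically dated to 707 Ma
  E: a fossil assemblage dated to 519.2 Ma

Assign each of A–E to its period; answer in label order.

Match each age against the start–end ranges in the excerpt: A = 2231 Ma → Rhyacian (2300–2050); B = 0.81 Ma → Quaternary (2.58–0); C = 1261 Ma → Ectasian (1400–1200); D = 707 Ma → Cryogenian (720–635); E = 519.2 Ma → Cambrian (538.8–485.4).

A — Rhyacian; B — Quaternary; C — Ectasian; D — Cryogenian; E — Cambrian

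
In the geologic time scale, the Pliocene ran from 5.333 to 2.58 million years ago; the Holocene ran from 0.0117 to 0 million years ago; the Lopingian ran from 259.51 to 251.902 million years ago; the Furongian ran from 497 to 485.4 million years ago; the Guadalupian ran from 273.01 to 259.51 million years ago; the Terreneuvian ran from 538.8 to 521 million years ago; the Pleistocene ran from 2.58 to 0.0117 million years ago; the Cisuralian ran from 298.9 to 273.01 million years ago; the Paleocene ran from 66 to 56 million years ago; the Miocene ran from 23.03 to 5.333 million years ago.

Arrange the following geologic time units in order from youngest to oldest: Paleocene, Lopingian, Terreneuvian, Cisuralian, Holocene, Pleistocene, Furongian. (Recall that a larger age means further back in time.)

Read off each span (Ma): Paleocene 66–56; Lopingian 259.51–251.902; Terreneuvian 538.8–521; Cisuralian 298.9–273.01; Holocene 0.0117–0; Pleistocene 2.58–0.0117; Furongian 497–485.4.
Larger Ma is older, so oldest→youngest is Terreneuvian, Furongian, Cisuralian, Lopingian, Paleocene, Pleistocene, Holocene; reverse it for youngest→oldest.

Holocene → Pleistocene → Paleocene → Lopingian → Cisuralian → Furongian → Terreneuvian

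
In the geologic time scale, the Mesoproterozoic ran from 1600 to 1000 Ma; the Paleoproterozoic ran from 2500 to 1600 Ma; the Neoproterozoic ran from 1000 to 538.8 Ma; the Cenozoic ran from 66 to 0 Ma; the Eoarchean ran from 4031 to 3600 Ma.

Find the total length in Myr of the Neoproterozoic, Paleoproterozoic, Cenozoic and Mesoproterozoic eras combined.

Duration is start − end for each: (1000 − 538.8) + (2500 − 1600) + (66 − 0) + (1600 − 1000).
That is 461.2 + 900 + 66 + 600, which totals 2027.2 million years.

2027.2 million years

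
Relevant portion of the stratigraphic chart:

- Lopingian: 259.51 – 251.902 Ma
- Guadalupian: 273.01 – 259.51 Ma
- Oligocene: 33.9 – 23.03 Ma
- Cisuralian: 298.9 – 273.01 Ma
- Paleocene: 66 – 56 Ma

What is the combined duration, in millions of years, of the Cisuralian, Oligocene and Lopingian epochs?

Duration is start − end for each: (298.9 − 273.01) + (33.9 − 23.03) + (259.51 − 251.902).
That is 25.89 + 10.87 + 7.608, which totals 44.368 million years.

44.368 million years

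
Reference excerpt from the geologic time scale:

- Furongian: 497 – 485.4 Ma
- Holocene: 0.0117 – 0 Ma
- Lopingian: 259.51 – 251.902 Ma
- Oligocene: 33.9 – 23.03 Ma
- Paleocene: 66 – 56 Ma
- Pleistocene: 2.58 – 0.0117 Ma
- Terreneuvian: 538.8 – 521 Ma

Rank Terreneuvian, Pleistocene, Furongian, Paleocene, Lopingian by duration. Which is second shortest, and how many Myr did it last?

Lopingian, 7.608 million years

Durations: Terreneuvian 17.8; Pleistocene 2.5683; Furongian 11.6; Paleocene 10; Lopingian 7.608 Myr.
Sorted shortest-first: Pleistocene (2.5683), Lopingian (7.608), Paleocene (10), Furongian (11.6), Terreneuvian (17.8).
The second shortest is Lopingian at 7.608 Myr.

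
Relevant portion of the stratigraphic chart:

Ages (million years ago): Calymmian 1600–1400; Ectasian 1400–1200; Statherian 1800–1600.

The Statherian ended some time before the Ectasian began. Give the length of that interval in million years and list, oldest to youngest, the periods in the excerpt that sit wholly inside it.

End of Statherian = 1600 Ma; start of Ectasian = 1400 Ma.
Gap = 1600 − 1400 = 200 Myr.
Periods wholly inside 1600–1400 Ma: Calymmian (1600–1400).

200 million years; Calymmian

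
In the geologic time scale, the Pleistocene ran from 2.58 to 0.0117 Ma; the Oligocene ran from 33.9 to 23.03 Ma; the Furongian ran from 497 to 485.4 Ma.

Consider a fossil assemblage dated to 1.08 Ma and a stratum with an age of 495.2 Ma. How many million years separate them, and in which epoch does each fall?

494.12 million years apart; the first in the Pleistocene, the second in the Furongian

Elapsed time: 495.2 − 1.08 = 494.12 Myr.
1.08 Ma lies within 2.58–0.0117 Ma: Pleistocene.
495.2 Ma lies within 497–485.4 Ma: Furongian.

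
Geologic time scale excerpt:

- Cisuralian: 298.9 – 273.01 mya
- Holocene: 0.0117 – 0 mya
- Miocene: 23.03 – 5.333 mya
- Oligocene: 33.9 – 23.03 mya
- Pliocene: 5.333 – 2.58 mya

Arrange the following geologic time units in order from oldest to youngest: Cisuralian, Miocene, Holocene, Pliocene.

The oldest of these is Cisuralian (starts 298.9 Ma) and the youngest is Holocene (ends 0 Ma).
In between, by decreasing start age: Miocene (23.03), Pliocene (5.333).

Cisuralian → Miocene → Pliocene → Holocene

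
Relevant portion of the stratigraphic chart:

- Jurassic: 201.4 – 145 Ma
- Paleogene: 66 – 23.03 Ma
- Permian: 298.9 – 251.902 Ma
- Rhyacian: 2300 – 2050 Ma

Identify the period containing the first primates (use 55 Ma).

55 Ma lies between 66 and 23.03 Ma, so it falls in the Paleogene.

Paleogene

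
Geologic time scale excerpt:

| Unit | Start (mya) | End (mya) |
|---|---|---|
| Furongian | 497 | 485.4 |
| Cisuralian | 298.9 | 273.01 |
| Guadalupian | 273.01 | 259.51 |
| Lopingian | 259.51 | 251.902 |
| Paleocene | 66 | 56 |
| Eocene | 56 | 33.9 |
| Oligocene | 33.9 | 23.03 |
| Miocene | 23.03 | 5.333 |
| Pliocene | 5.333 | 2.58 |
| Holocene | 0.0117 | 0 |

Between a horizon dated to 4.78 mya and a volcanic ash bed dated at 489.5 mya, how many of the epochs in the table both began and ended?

7

489.5 Ma sits inside the Furongian (497–485.4) and 4.78 Ma inside the Pliocene (5.333–2.58); neither of those is wholly between the two dates.
The listed epochs lying completely between them are Cisuralian, Guadalupian, Lopingian, Paleocene, Eocene, Oligocene, Miocene — 7 in all.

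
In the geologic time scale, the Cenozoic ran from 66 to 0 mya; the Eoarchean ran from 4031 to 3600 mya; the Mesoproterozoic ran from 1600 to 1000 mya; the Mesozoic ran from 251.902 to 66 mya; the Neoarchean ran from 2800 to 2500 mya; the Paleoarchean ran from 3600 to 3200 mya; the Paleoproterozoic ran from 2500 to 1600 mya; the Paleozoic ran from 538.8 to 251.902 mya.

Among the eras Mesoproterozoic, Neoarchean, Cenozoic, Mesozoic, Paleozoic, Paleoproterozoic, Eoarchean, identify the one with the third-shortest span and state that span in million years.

Start − end for each: Mesoproterozoic 1600 − 1000 = 600; Neoarchean 2800 − 2500 = 300; Cenozoic 66 − 0 = 66; Mesozoic 251.902 − 66 = 185.902; Paleozoic 538.8 − 251.902 = 286.898; Paleoproterozoic 2500 − 1600 = 900; Eoarchean 4031 − 3600 = 431.
Ranking these from shortest: Cenozoic < Mesozoic < Paleozoic < Neoarchean < Eoarchean < Mesoproterozoic < Paleoproterozoic.
Position 3 in that ranking is Paleozoic, which lasted 286.898 Myr.

Paleozoic, 286.898 million years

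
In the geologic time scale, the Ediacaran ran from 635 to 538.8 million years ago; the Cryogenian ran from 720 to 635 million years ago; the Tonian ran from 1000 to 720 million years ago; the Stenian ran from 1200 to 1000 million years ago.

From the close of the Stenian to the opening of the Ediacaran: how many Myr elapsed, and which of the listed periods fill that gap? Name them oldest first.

End of Stenian = 1000 Ma; start of Ediacaran = 635 Ma.
Gap = 1000 − 635 = 365 Myr.
Periods wholly inside 1000–635 Ma: Tonian (1000–720), Cryogenian (720–635).

365 million years; Tonian, Cryogenian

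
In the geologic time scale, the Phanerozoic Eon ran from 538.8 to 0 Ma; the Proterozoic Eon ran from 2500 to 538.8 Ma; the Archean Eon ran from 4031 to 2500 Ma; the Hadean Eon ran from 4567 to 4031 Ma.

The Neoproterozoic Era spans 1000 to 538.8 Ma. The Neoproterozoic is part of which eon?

The Neoproterozoic (1000–538.8 Ma) lies entirely within 2500–538.8 Ma, the Proterozoic Eon.

Proterozoic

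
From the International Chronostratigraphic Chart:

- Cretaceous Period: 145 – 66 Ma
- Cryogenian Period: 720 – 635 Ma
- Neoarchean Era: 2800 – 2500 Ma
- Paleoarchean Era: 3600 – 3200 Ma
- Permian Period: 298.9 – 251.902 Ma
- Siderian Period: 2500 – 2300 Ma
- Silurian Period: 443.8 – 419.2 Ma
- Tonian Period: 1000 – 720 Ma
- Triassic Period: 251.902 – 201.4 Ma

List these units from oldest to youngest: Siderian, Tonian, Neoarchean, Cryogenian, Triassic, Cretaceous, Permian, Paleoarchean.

Sorting by start age (descending Ma, since larger Ma = older): Paleoarchean began 3600, Neoarchean began 2800, Siderian began 2500, Tonian began 1000, Cryogenian began 720, Permian began 298.9, Triassic began 251.902, Cretaceous began 145.

Paleoarchean, Neoarchean, Siderian, Tonian, Cryogenian, Permian, Triassic, Cretaceous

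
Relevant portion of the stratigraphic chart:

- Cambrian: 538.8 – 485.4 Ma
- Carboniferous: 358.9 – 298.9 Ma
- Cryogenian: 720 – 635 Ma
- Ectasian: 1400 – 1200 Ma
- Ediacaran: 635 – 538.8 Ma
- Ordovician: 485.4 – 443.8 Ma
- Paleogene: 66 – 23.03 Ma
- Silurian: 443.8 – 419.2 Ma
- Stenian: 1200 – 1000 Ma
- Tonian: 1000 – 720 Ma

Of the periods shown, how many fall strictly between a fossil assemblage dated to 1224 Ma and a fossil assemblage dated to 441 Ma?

6

1224 Ma sits inside the Ectasian (1400–1200) and 441 Ma inside the Silurian (443.8–419.2); neither of those is wholly between the two dates.
The listed periods lying completely between them are Stenian, Tonian, Cryogenian, Ediacaran, Cambrian, Ordovician — 6 in all.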